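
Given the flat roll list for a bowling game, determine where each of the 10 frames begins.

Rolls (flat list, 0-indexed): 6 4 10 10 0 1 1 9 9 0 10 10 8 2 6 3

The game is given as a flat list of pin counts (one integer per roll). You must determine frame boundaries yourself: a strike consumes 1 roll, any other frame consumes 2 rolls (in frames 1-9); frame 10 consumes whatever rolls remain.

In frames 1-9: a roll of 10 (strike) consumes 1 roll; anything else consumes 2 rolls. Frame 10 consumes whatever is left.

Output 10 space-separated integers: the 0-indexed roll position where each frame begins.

Frame 1 starts at roll index 0: rolls=6,4 (sum=10), consumes 2 rolls
Frame 2 starts at roll index 2: roll=10 (strike), consumes 1 roll
Frame 3 starts at roll index 3: roll=10 (strike), consumes 1 roll
Frame 4 starts at roll index 4: rolls=0,1 (sum=1), consumes 2 rolls
Frame 5 starts at roll index 6: rolls=1,9 (sum=10), consumes 2 rolls
Frame 6 starts at roll index 8: rolls=9,0 (sum=9), consumes 2 rolls
Frame 7 starts at roll index 10: roll=10 (strike), consumes 1 roll
Frame 8 starts at roll index 11: roll=10 (strike), consumes 1 roll
Frame 9 starts at roll index 12: rolls=8,2 (sum=10), consumes 2 rolls
Frame 10 starts at roll index 14: 2 remaining rolls

Answer: 0 2 3 4 6 8 10 11 12 14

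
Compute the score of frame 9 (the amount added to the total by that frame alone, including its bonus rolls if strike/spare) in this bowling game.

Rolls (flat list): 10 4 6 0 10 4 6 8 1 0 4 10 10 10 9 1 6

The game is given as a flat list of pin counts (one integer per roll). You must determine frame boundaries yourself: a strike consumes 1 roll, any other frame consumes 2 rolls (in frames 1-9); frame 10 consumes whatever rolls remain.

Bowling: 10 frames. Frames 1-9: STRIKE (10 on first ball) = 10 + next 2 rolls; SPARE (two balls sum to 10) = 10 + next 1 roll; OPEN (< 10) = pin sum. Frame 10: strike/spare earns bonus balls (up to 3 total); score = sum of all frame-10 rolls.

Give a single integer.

Answer: 20

Derivation:
Frame 1: STRIKE. 10 + next two rolls (4+6) = 20. Cumulative: 20
Frame 2: SPARE (4+6=10). 10 + next roll (0) = 10. Cumulative: 30
Frame 3: SPARE (0+10=10). 10 + next roll (4) = 14. Cumulative: 44
Frame 4: SPARE (4+6=10). 10 + next roll (8) = 18. Cumulative: 62
Frame 5: OPEN (8+1=9). Cumulative: 71
Frame 6: OPEN (0+4=4). Cumulative: 75
Frame 7: STRIKE. 10 + next two rolls (10+10) = 30. Cumulative: 105
Frame 8: STRIKE. 10 + next two rolls (10+9) = 29. Cumulative: 134
Frame 9: STRIKE. 10 + next two rolls (9+1) = 20. Cumulative: 154
Frame 10: SPARE. Sum of all frame-10 rolls (9+1+6) = 16. Cumulative: 170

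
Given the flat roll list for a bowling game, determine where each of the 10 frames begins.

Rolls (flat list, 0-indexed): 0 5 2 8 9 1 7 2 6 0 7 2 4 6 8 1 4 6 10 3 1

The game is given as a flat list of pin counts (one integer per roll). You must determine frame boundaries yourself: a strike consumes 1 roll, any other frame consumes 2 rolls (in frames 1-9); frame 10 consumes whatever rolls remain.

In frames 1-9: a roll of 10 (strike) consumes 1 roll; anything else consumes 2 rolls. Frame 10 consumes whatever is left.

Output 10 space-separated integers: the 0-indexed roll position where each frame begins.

Frame 1 starts at roll index 0: rolls=0,5 (sum=5), consumes 2 rolls
Frame 2 starts at roll index 2: rolls=2,8 (sum=10), consumes 2 rolls
Frame 3 starts at roll index 4: rolls=9,1 (sum=10), consumes 2 rolls
Frame 4 starts at roll index 6: rolls=7,2 (sum=9), consumes 2 rolls
Frame 5 starts at roll index 8: rolls=6,0 (sum=6), consumes 2 rolls
Frame 6 starts at roll index 10: rolls=7,2 (sum=9), consumes 2 rolls
Frame 7 starts at roll index 12: rolls=4,6 (sum=10), consumes 2 rolls
Frame 8 starts at roll index 14: rolls=8,1 (sum=9), consumes 2 rolls
Frame 9 starts at roll index 16: rolls=4,6 (sum=10), consumes 2 rolls
Frame 10 starts at roll index 18: 3 remaining rolls

Answer: 0 2 4 6 8 10 12 14 16 18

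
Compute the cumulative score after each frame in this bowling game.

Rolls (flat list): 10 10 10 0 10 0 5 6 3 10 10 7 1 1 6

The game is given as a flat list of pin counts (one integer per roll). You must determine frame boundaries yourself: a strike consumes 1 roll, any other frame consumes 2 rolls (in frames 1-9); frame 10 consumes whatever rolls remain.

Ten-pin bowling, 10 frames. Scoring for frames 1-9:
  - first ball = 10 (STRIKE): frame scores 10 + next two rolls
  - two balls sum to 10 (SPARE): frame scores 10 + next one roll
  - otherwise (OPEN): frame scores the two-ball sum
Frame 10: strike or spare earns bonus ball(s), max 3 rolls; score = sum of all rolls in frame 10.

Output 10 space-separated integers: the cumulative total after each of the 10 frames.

Frame 1: STRIKE. 10 + next two rolls (10+10) = 30. Cumulative: 30
Frame 2: STRIKE. 10 + next two rolls (10+0) = 20. Cumulative: 50
Frame 3: STRIKE. 10 + next two rolls (0+10) = 20. Cumulative: 70
Frame 4: SPARE (0+10=10). 10 + next roll (0) = 10. Cumulative: 80
Frame 5: OPEN (0+5=5). Cumulative: 85
Frame 6: OPEN (6+3=9). Cumulative: 94
Frame 7: STRIKE. 10 + next two rolls (10+7) = 27. Cumulative: 121
Frame 8: STRIKE. 10 + next two rolls (7+1) = 18. Cumulative: 139
Frame 9: OPEN (7+1=8). Cumulative: 147
Frame 10: OPEN. Sum of all frame-10 rolls (1+6) = 7. Cumulative: 154

Answer: 30 50 70 80 85 94 121 139 147 154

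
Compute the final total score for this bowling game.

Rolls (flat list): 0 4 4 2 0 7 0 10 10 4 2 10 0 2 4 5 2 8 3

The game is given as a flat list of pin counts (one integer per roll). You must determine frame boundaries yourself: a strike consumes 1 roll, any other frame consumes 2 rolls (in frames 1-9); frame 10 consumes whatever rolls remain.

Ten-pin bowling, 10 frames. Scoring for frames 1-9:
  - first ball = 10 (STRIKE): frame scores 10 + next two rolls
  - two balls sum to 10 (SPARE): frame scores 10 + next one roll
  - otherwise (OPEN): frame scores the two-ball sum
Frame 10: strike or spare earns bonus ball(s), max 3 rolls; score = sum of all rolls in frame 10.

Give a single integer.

Frame 1: OPEN (0+4=4). Cumulative: 4
Frame 2: OPEN (4+2=6). Cumulative: 10
Frame 3: OPEN (0+7=7). Cumulative: 17
Frame 4: SPARE (0+10=10). 10 + next roll (10) = 20. Cumulative: 37
Frame 5: STRIKE. 10 + next two rolls (4+2) = 16. Cumulative: 53
Frame 6: OPEN (4+2=6). Cumulative: 59
Frame 7: STRIKE. 10 + next two rolls (0+2) = 12. Cumulative: 71
Frame 8: OPEN (0+2=2). Cumulative: 73
Frame 9: OPEN (4+5=9). Cumulative: 82
Frame 10: SPARE. Sum of all frame-10 rolls (2+8+3) = 13. Cumulative: 95

Answer: 95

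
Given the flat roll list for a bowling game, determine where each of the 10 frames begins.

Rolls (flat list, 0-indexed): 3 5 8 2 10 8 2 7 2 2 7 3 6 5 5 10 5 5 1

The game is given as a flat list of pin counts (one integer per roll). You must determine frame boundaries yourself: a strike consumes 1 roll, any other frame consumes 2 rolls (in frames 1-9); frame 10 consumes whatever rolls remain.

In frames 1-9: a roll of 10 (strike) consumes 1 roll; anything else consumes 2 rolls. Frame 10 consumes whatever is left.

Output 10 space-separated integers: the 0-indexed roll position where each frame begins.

Answer: 0 2 4 5 7 9 11 13 15 16

Derivation:
Frame 1 starts at roll index 0: rolls=3,5 (sum=8), consumes 2 rolls
Frame 2 starts at roll index 2: rolls=8,2 (sum=10), consumes 2 rolls
Frame 3 starts at roll index 4: roll=10 (strike), consumes 1 roll
Frame 4 starts at roll index 5: rolls=8,2 (sum=10), consumes 2 rolls
Frame 5 starts at roll index 7: rolls=7,2 (sum=9), consumes 2 rolls
Frame 6 starts at roll index 9: rolls=2,7 (sum=9), consumes 2 rolls
Frame 7 starts at roll index 11: rolls=3,6 (sum=9), consumes 2 rolls
Frame 8 starts at roll index 13: rolls=5,5 (sum=10), consumes 2 rolls
Frame 9 starts at roll index 15: roll=10 (strike), consumes 1 roll
Frame 10 starts at roll index 16: 3 remaining rolls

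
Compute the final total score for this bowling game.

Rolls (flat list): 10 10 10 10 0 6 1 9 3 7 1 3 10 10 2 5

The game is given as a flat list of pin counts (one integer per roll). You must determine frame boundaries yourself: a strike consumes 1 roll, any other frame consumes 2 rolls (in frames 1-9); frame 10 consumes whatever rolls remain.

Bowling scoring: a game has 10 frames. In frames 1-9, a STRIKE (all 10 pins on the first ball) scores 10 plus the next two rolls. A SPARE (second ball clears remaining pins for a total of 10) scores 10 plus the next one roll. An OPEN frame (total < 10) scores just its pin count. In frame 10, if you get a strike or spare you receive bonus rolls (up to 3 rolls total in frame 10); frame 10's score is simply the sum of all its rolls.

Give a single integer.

Answer: 169

Derivation:
Frame 1: STRIKE. 10 + next two rolls (10+10) = 30. Cumulative: 30
Frame 2: STRIKE. 10 + next two rolls (10+10) = 30. Cumulative: 60
Frame 3: STRIKE. 10 + next two rolls (10+0) = 20. Cumulative: 80
Frame 4: STRIKE. 10 + next two rolls (0+6) = 16. Cumulative: 96
Frame 5: OPEN (0+6=6). Cumulative: 102
Frame 6: SPARE (1+9=10). 10 + next roll (3) = 13. Cumulative: 115
Frame 7: SPARE (3+7=10). 10 + next roll (1) = 11. Cumulative: 126
Frame 8: OPEN (1+3=4). Cumulative: 130
Frame 9: STRIKE. 10 + next two rolls (10+2) = 22. Cumulative: 152
Frame 10: STRIKE. Sum of all frame-10 rolls (10+2+5) = 17. Cumulative: 169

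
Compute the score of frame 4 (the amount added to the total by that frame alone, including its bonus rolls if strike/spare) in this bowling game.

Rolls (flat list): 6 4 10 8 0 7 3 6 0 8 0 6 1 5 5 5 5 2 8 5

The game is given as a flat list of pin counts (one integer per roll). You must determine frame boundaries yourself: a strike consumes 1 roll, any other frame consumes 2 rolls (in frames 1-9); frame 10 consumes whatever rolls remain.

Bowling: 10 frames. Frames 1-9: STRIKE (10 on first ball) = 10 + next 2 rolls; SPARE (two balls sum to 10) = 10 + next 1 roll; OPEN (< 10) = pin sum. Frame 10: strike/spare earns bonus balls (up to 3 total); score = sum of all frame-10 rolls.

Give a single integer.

Frame 1: SPARE (6+4=10). 10 + next roll (10) = 20. Cumulative: 20
Frame 2: STRIKE. 10 + next two rolls (8+0) = 18. Cumulative: 38
Frame 3: OPEN (8+0=8). Cumulative: 46
Frame 4: SPARE (7+3=10). 10 + next roll (6) = 16. Cumulative: 62
Frame 5: OPEN (6+0=6). Cumulative: 68
Frame 6: OPEN (8+0=8). Cumulative: 76

Answer: 16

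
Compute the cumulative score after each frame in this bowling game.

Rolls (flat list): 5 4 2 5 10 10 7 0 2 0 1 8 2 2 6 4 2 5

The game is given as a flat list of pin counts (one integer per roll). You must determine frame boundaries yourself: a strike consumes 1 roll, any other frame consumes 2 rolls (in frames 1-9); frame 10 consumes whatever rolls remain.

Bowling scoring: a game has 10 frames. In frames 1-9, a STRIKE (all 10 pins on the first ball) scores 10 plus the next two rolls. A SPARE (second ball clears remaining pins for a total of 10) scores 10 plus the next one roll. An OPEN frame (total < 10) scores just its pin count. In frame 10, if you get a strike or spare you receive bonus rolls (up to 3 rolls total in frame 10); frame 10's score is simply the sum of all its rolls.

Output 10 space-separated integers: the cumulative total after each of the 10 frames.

Answer: 9 16 43 60 67 69 78 82 94 101

Derivation:
Frame 1: OPEN (5+4=9). Cumulative: 9
Frame 2: OPEN (2+5=7). Cumulative: 16
Frame 3: STRIKE. 10 + next two rolls (10+7) = 27. Cumulative: 43
Frame 4: STRIKE. 10 + next two rolls (7+0) = 17. Cumulative: 60
Frame 5: OPEN (7+0=7). Cumulative: 67
Frame 6: OPEN (2+0=2). Cumulative: 69
Frame 7: OPEN (1+8=9). Cumulative: 78
Frame 8: OPEN (2+2=4). Cumulative: 82
Frame 9: SPARE (6+4=10). 10 + next roll (2) = 12. Cumulative: 94
Frame 10: OPEN. Sum of all frame-10 rolls (2+5) = 7. Cumulative: 101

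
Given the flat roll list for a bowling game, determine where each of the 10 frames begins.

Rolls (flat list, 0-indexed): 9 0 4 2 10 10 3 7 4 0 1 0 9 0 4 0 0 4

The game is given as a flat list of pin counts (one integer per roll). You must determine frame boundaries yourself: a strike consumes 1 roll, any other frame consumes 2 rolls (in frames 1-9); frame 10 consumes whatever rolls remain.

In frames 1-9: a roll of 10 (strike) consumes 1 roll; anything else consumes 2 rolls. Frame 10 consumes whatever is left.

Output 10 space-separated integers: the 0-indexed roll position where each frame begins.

Answer: 0 2 4 5 6 8 10 12 14 16

Derivation:
Frame 1 starts at roll index 0: rolls=9,0 (sum=9), consumes 2 rolls
Frame 2 starts at roll index 2: rolls=4,2 (sum=6), consumes 2 rolls
Frame 3 starts at roll index 4: roll=10 (strike), consumes 1 roll
Frame 4 starts at roll index 5: roll=10 (strike), consumes 1 roll
Frame 5 starts at roll index 6: rolls=3,7 (sum=10), consumes 2 rolls
Frame 6 starts at roll index 8: rolls=4,0 (sum=4), consumes 2 rolls
Frame 7 starts at roll index 10: rolls=1,0 (sum=1), consumes 2 rolls
Frame 8 starts at roll index 12: rolls=9,0 (sum=9), consumes 2 rolls
Frame 9 starts at roll index 14: rolls=4,0 (sum=4), consumes 2 rolls
Frame 10 starts at roll index 16: 2 remaining rolls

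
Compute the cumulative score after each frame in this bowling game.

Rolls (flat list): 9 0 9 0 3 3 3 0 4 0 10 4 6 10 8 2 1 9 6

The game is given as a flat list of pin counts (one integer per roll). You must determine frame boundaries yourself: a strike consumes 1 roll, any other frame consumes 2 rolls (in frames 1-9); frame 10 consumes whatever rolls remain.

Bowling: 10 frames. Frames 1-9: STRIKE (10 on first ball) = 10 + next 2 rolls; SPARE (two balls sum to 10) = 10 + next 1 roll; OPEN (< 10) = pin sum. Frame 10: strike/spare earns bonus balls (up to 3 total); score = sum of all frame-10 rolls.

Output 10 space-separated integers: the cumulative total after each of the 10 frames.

Answer: 9 18 24 27 31 51 71 91 102 118

Derivation:
Frame 1: OPEN (9+0=9). Cumulative: 9
Frame 2: OPEN (9+0=9). Cumulative: 18
Frame 3: OPEN (3+3=6). Cumulative: 24
Frame 4: OPEN (3+0=3). Cumulative: 27
Frame 5: OPEN (4+0=4). Cumulative: 31
Frame 6: STRIKE. 10 + next two rolls (4+6) = 20. Cumulative: 51
Frame 7: SPARE (4+6=10). 10 + next roll (10) = 20. Cumulative: 71
Frame 8: STRIKE. 10 + next two rolls (8+2) = 20. Cumulative: 91
Frame 9: SPARE (8+2=10). 10 + next roll (1) = 11. Cumulative: 102
Frame 10: SPARE. Sum of all frame-10 rolls (1+9+6) = 16. Cumulative: 118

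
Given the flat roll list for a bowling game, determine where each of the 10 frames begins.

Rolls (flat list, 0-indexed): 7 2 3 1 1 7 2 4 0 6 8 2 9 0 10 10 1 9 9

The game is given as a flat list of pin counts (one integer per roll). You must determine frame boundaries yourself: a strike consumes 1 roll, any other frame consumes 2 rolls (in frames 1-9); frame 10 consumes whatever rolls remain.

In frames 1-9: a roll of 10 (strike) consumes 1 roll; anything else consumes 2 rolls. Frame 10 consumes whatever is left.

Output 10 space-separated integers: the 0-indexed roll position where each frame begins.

Frame 1 starts at roll index 0: rolls=7,2 (sum=9), consumes 2 rolls
Frame 2 starts at roll index 2: rolls=3,1 (sum=4), consumes 2 rolls
Frame 3 starts at roll index 4: rolls=1,7 (sum=8), consumes 2 rolls
Frame 4 starts at roll index 6: rolls=2,4 (sum=6), consumes 2 rolls
Frame 5 starts at roll index 8: rolls=0,6 (sum=6), consumes 2 rolls
Frame 6 starts at roll index 10: rolls=8,2 (sum=10), consumes 2 rolls
Frame 7 starts at roll index 12: rolls=9,0 (sum=9), consumes 2 rolls
Frame 8 starts at roll index 14: roll=10 (strike), consumes 1 roll
Frame 9 starts at roll index 15: roll=10 (strike), consumes 1 roll
Frame 10 starts at roll index 16: 3 remaining rolls

Answer: 0 2 4 6 8 10 12 14 15 16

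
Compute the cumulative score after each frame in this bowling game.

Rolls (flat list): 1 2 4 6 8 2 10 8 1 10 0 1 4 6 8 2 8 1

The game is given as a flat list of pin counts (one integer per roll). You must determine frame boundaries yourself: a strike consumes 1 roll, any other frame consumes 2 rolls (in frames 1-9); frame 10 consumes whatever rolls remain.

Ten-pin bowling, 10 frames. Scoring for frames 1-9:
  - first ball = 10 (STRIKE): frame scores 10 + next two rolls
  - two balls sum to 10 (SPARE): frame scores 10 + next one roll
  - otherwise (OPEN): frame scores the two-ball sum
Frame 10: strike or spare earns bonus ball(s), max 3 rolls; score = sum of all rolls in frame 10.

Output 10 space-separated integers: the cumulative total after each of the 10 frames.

Frame 1: OPEN (1+2=3). Cumulative: 3
Frame 2: SPARE (4+6=10). 10 + next roll (8) = 18. Cumulative: 21
Frame 3: SPARE (8+2=10). 10 + next roll (10) = 20. Cumulative: 41
Frame 4: STRIKE. 10 + next two rolls (8+1) = 19. Cumulative: 60
Frame 5: OPEN (8+1=9). Cumulative: 69
Frame 6: STRIKE. 10 + next two rolls (0+1) = 11. Cumulative: 80
Frame 7: OPEN (0+1=1). Cumulative: 81
Frame 8: SPARE (4+6=10). 10 + next roll (8) = 18. Cumulative: 99
Frame 9: SPARE (8+2=10). 10 + next roll (8) = 18. Cumulative: 117
Frame 10: OPEN. Sum of all frame-10 rolls (8+1) = 9. Cumulative: 126

Answer: 3 21 41 60 69 80 81 99 117 126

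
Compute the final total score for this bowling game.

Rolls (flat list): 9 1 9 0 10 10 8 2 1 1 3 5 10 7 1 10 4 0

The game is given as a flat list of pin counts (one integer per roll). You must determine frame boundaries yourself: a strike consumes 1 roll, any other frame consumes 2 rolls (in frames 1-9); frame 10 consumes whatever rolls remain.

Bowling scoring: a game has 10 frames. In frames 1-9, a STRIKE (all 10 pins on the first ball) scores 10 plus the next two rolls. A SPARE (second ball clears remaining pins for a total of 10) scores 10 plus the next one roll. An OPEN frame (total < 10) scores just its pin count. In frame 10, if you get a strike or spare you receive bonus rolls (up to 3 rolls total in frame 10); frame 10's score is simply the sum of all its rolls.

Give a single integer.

Answer: 137

Derivation:
Frame 1: SPARE (9+1=10). 10 + next roll (9) = 19. Cumulative: 19
Frame 2: OPEN (9+0=9). Cumulative: 28
Frame 3: STRIKE. 10 + next two rolls (10+8) = 28. Cumulative: 56
Frame 4: STRIKE. 10 + next two rolls (8+2) = 20. Cumulative: 76
Frame 5: SPARE (8+2=10). 10 + next roll (1) = 11. Cumulative: 87
Frame 6: OPEN (1+1=2). Cumulative: 89
Frame 7: OPEN (3+5=8). Cumulative: 97
Frame 8: STRIKE. 10 + next two rolls (7+1) = 18. Cumulative: 115
Frame 9: OPEN (7+1=8). Cumulative: 123
Frame 10: STRIKE. Sum of all frame-10 rolls (10+4+0) = 14. Cumulative: 137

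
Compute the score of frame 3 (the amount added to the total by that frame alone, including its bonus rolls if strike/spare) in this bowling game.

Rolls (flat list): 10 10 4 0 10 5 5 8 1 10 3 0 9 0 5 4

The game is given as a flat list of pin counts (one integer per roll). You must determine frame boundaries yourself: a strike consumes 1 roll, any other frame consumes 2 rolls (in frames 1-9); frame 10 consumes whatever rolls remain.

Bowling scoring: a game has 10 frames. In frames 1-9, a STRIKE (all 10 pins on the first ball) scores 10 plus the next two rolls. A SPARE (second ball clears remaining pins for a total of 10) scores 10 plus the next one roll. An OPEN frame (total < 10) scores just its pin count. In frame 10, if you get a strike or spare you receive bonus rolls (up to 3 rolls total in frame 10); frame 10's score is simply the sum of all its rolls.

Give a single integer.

Answer: 4

Derivation:
Frame 1: STRIKE. 10 + next two rolls (10+4) = 24. Cumulative: 24
Frame 2: STRIKE. 10 + next two rolls (4+0) = 14. Cumulative: 38
Frame 3: OPEN (4+0=4). Cumulative: 42
Frame 4: STRIKE. 10 + next two rolls (5+5) = 20. Cumulative: 62
Frame 5: SPARE (5+5=10). 10 + next roll (8) = 18. Cumulative: 80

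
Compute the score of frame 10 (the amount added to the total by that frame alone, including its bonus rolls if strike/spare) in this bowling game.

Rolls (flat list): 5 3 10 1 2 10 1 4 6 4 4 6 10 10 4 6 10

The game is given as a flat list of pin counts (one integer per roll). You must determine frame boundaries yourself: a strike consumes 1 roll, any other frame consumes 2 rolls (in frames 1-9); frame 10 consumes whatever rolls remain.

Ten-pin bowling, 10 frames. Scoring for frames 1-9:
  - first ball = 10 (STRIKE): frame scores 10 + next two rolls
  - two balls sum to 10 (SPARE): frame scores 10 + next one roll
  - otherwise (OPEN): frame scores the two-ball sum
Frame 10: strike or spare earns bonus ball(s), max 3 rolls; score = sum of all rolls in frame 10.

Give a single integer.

Answer: 20

Derivation:
Frame 1: OPEN (5+3=8). Cumulative: 8
Frame 2: STRIKE. 10 + next two rolls (1+2) = 13. Cumulative: 21
Frame 3: OPEN (1+2=3). Cumulative: 24
Frame 4: STRIKE. 10 + next two rolls (1+4) = 15. Cumulative: 39
Frame 5: OPEN (1+4=5). Cumulative: 44
Frame 6: SPARE (6+4=10). 10 + next roll (4) = 14. Cumulative: 58
Frame 7: SPARE (4+6=10). 10 + next roll (10) = 20. Cumulative: 78
Frame 8: STRIKE. 10 + next two rolls (10+4) = 24. Cumulative: 102
Frame 9: STRIKE. 10 + next two rolls (4+6) = 20. Cumulative: 122
Frame 10: SPARE. Sum of all frame-10 rolls (4+6+10) = 20. Cumulative: 142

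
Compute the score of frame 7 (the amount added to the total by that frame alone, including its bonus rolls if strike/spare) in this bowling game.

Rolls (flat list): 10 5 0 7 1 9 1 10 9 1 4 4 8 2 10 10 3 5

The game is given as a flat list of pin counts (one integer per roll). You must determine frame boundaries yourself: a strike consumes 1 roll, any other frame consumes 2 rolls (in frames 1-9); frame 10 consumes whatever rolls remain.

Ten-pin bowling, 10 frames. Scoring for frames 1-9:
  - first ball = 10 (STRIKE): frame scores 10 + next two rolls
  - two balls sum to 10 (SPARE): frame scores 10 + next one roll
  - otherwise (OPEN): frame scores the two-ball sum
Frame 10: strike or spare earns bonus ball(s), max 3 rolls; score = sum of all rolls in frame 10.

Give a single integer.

Frame 1: STRIKE. 10 + next two rolls (5+0) = 15. Cumulative: 15
Frame 2: OPEN (5+0=5). Cumulative: 20
Frame 3: OPEN (7+1=8). Cumulative: 28
Frame 4: SPARE (9+1=10). 10 + next roll (10) = 20. Cumulative: 48
Frame 5: STRIKE. 10 + next two rolls (9+1) = 20. Cumulative: 68
Frame 6: SPARE (9+1=10). 10 + next roll (4) = 14. Cumulative: 82
Frame 7: OPEN (4+4=8). Cumulative: 90
Frame 8: SPARE (8+2=10). 10 + next roll (10) = 20. Cumulative: 110
Frame 9: STRIKE. 10 + next two rolls (10+3) = 23. Cumulative: 133

Answer: 8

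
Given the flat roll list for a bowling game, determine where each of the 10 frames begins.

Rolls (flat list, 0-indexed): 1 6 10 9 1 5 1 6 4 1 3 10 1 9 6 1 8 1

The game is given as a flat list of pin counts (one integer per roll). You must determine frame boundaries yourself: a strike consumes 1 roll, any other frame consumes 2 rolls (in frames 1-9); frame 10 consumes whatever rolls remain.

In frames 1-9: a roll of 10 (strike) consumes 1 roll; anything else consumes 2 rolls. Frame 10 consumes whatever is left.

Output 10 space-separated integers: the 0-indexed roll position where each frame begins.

Answer: 0 2 3 5 7 9 11 12 14 16

Derivation:
Frame 1 starts at roll index 0: rolls=1,6 (sum=7), consumes 2 rolls
Frame 2 starts at roll index 2: roll=10 (strike), consumes 1 roll
Frame 3 starts at roll index 3: rolls=9,1 (sum=10), consumes 2 rolls
Frame 4 starts at roll index 5: rolls=5,1 (sum=6), consumes 2 rolls
Frame 5 starts at roll index 7: rolls=6,4 (sum=10), consumes 2 rolls
Frame 6 starts at roll index 9: rolls=1,3 (sum=4), consumes 2 rolls
Frame 7 starts at roll index 11: roll=10 (strike), consumes 1 roll
Frame 8 starts at roll index 12: rolls=1,9 (sum=10), consumes 2 rolls
Frame 9 starts at roll index 14: rolls=6,1 (sum=7), consumes 2 rolls
Frame 10 starts at roll index 16: 2 remaining rolls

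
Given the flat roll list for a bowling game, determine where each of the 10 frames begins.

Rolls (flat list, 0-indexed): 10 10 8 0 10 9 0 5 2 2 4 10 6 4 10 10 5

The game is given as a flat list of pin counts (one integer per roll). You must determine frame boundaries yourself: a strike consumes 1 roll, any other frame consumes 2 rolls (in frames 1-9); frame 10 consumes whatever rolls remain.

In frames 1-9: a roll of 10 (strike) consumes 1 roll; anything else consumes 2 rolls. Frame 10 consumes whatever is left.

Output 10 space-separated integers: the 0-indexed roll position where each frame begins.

Answer: 0 1 2 4 5 7 9 11 12 14

Derivation:
Frame 1 starts at roll index 0: roll=10 (strike), consumes 1 roll
Frame 2 starts at roll index 1: roll=10 (strike), consumes 1 roll
Frame 3 starts at roll index 2: rolls=8,0 (sum=8), consumes 2 rolls
Frame 4 starts at roll index 4: roll=10 (strike), consumes 1 roll
Frame 5 starts at roll index 5: rolls=9,0 (sum=9), consumes 2 rolls
Frame 6 starts at roll index 7: rolls=5,2 (sum=7), consumes 2 rolls
Frame 7 starts at roll index 9: rolls=2,4 (sum=6), consumes 2 rolls
Frame 8 starts at roll index 11: roll=10 (strike), consumes 1 roll
Frame 9 starts at roll index 12: rolls=6,4 (sum=10), consumes 2 rolls
Frame 10 starts at roll index 14: 3 remaining rolls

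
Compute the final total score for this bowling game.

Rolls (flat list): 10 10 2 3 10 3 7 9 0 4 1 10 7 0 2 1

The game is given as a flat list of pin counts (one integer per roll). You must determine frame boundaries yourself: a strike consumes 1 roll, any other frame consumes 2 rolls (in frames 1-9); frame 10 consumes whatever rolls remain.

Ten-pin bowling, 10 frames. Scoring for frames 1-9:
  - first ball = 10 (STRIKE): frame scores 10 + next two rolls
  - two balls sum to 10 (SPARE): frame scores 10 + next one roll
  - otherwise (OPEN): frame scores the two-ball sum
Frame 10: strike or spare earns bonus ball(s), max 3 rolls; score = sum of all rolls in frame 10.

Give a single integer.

Answer: 122

Derivation:
Frame 1: STRIKE. 10 + next two rolls (10+2) = 22. Cumulative: 22
Frame 2: STRIKE. 10 + next two rolls (2+3) = 15. Cumulative: 37
Frame 3: OPEN (2+3=5). Cumulative: 42
Frame 4: STRIKE. 10 + next two rolls (3+7) = 20. Cumulative: 62
Frame 5: SPARE (3+7=10). 10 + next roll (9) = 19. Cumulative: 81
Frame 6: OPEN (9+0=9). Cumulative: 90
Frame 7: OPEN (4+1=5). Cumulative: 95
Frame 8: STRIKE. 10 + next two rolls (7+0) = 17. Cumulative: 112
Frame 9: OPEN (7+0=7). Cumulative: 119
Frame 10: OPEN. Sum of all frame-10 rolls (2+1) = 3. Cumulative: 122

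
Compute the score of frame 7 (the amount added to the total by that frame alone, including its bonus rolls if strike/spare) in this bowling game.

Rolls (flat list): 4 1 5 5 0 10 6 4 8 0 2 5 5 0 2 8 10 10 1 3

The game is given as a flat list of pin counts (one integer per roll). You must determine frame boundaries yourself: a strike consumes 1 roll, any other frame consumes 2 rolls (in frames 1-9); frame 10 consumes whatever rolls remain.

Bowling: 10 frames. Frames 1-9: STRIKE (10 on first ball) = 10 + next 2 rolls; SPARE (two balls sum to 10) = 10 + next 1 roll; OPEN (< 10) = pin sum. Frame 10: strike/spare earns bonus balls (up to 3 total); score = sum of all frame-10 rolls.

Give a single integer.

Answer: 5

Derivation:
Frame 1: OPEN (4+1=5). Cumulative: 5
Frame 2: SPARE (5+5=10). 10 + next roll (0) = 10. Cumulative: 15
Frame 3: SPARE (0+10=10). 10 + next roll (6) = 16. Cumulative: 31
Frame 4: SPARE (6+4=10). 10 + next roll (8) = 18. Cumulative: 49
Frame 5: OPEN (8+0=8). Cumulative: 57
Frame 6: OPEN (2+5=7). Cumulative: 64
Frame 7: OPEN (5+0=5). Cumulative: 69
Frame 8: SPARE (2+8=10). 10 + next roll (10) = 20. Cumulative: 89
Frame 9: STRIKE. 10 + next two rolls (10+1) = 21. Cumulative: 110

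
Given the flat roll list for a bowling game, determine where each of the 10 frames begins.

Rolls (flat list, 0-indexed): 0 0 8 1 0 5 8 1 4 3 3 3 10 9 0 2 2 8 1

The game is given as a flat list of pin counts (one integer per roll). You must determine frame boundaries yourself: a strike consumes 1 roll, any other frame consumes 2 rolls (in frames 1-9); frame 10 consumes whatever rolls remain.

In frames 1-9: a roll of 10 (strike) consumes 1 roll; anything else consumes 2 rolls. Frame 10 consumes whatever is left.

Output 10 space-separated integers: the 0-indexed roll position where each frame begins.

Frame 1 starts at roll index 0: rolls=0,0 (sum=0), consumes 2 rolls
Frame 2 starts at roll index 2: rolls=8,1 (sum=9), consumes 2 rolls
Frame 3 starts at roll index 4: rolls=0,5 (sum=5), consumes 2 rolls
Frame 4 starts at roll index 6: rolls=8,1 (sum=9), consumes 2 rolls
Frame 5 starts at roll index 8: rolls=4,3 (sum=7), consumes 2 rolls
Frame 6 starts at roll index 10: rolls=3,3 (sum=6), consumes 2 rolls
Frame 7 starts at roll index 12: roll=10 (strike), consumes 1 roll
Frame 8 starts at roll index 13: rolls=9,0 (sum=9), consumes 2 rolls
Frame 9 starts at roll index 15: rolls=2,2 (sum=4), consumes 2 rolls
Frame 10 starts at roll index 17: 2 remaining rolls

Answer: 0 2 4 6 8 10 12 13 15 17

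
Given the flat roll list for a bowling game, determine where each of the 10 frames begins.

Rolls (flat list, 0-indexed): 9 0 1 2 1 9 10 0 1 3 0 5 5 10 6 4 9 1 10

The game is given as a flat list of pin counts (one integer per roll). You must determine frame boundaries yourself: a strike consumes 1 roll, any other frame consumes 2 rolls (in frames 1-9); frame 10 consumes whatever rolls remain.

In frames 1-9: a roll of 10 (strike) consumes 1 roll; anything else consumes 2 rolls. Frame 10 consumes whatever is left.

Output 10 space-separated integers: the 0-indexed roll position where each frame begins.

Answer: 0 2 4 6 7 9 11 13 14 16

Derivation:
Frame 1 starts at roll index 0: rolls=9,0 (sum=9), consumes 2 rolls
Frame 2 starts at roll index 2: rolls=1,2 (sum=3), consumes 2 rolls
Frame 3 starts at roll index 4: rolls=1,9 (sum=10), consumes 2 rolls
Frame 4 starts at roll index 6: roll=10 (strike), consumes 1 roll
Frame 5 starts at roll index 7: rolls=0,1 (sum=1), consumes 2 rolls
Frame 6 starts at roll index 9: rolls=3,0 (sum=3), consumes 2 rolls
Frame 7 starts at roll index 11: rolls=5,5 (sum=10), consumes 2 rolls
Frame 8 starts at roll index 13: roll=10 (strike), consumes 1 roll
Frame 9 starts at roll index 14: rolls=6,4 (sum=10), consumes 2 rolls
Frame 10 starts at roll index 16: 3 remaining rolls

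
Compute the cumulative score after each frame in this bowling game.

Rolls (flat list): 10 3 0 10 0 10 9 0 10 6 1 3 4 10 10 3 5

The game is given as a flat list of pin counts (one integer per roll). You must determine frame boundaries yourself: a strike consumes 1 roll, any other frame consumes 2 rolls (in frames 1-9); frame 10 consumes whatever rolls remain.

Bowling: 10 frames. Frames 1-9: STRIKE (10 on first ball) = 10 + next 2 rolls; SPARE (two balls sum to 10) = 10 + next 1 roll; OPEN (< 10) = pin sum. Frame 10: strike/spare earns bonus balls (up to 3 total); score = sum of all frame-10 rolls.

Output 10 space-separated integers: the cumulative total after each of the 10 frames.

Frame 1: STRIKE. 10 + next two rolls (3+0) = 13. Cumulative: 13
Frame 2: OPEN (3+0=3). Cumulative: 16
Frame 3: STRIKE. 10 + next two rolls (0+10) = 20. Cumulative: 36
Frame 4: SPARE (0+10=10). 10 + next roll (9) = 19. Cumulative: 55
Frame 5: OPEN (9+0=9). Cumulative: 64
Frame 6: STRIKE. 10 + next two rolls (6+1) = 17. Cumulative: 81
Frame 7: OPEN (6+1=7). Cumulative: 88
Frame 8: OPEN (3+4=7). Cumulative: 95
Frame 9: STRIKE. 10 + next two rolls (10+3) = 23. Cumulative: 118
Frame 10: STRIKE. Sum of all frame-10 rolls (10+3+5) = 18. Cumulative: 136

Answer: 13 16 36 55 64 81 88 95 118 136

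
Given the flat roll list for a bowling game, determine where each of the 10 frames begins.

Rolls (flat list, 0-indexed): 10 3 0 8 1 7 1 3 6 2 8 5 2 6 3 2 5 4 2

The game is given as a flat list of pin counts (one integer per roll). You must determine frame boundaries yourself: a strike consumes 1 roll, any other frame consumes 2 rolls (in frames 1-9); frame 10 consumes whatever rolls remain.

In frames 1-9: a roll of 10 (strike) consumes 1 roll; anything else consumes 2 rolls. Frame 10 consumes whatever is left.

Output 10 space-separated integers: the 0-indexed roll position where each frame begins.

Answer: 0 1 3 5 7 9 11 13 15 17

Derivation:
Frame 1 starts at roll index 0: roll=10 (strike), consumes 1 roll
Frame 2 starts at roll index 1: rolls=3,0 (sum=3), consumes 2 rolls
Frame 3 starts at roll index 3: rolls=8,1 (sum=9), consumes 2 rolls
Frame 4 starts at roll index 5: rolls=7,1 (sum=8), consumes 2 rolls
Frame 5 starts at roll index 7: rolls=3,6 (sum=9), consumes 2 rolls
Frame 6 starts at roll index 9: rolls=2,8 (sum=10), consumes 2 rolls
Frame 7 starts at roll index 11: rolls=5,2 (sum=7), consumes 2 rolls
Frame 8 starts at roll index 13: rolls=6,3 (sum=9), consumes 2 rolls
Frame 9 starts at roll index 15: rolls=2,5 (sum=7), consumes 2 rolls
Frame 10 starts at roll index 17: 2 remaining rolls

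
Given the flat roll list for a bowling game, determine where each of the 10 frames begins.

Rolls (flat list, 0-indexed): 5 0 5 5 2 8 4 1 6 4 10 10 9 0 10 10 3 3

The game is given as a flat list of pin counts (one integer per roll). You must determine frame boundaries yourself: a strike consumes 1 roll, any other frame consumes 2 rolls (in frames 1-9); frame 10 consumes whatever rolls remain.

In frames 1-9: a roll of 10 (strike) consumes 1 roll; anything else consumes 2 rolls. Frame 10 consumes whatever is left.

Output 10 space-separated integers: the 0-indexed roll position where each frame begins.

Answer: 0 2 4 6 8 10 11 12 14 15

Derivation:
Frame 1 starts at roll index 0: rolls=5,0 (sum=5), consumes 2 rolls
Frame 2 starts at roll index 2: rolls=5,5 (sum=10), consumes 2 rolls
Frame 3 starts at roll index 4: rolls=2,8 (sum=10), consumes 2 rolls
Frame 4 starts at roll index 6: rolls=4,1 (sum=5), consumes 2 rolls
Frame 5 starts at roll index 8: rolls=6,4 (sum=10), consumes 2 rolls
Frame 6 starts at roll index 10: roll=10 (strike), consumes 1 roll
Frame 7 starts at roll index 11: roll=10 (strike), consumes 1 roll
Frame 8 starts at roll index 12: rolls=9,0 (sum=9), consumes 2 rolls
Frame 9 starts at roll index 14: roll=10 (strike), consumes 1 roll
Frame 10 starts at roll index 15: 3 remaining rolls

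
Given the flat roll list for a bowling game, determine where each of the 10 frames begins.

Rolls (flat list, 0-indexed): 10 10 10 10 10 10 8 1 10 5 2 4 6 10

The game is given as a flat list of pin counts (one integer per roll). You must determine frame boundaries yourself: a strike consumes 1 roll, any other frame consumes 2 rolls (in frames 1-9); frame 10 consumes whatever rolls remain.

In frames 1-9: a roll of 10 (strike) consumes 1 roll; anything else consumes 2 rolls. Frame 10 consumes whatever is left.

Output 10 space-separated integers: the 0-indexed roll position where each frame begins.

Frame 1 starts at roll index 0: roll=10 (strike), consumes 1 roll
Frame 2 starts at roll index 1: roll=10 (strike), consumes 1 roll
Frame 3 starts at roll index 2: roll=10 (strike), consumes 1 roll
Frame 4 starts at roll index 3: roll=10 (strike), consumes 1 roll
Frame 5 starts at roll index 4: roll=10 (strike), consumes 1 roll
Frame 6 starts at roll index 5: roll=10 (strike), consumes 1 roll
Frame 7 starts at roll index 6: rolls=8,1 (sum=9), consumes 2 rolls
Frame 8 starts at roll index 8: roll=10 (strike), consumes 1 roll
Frame 9 starts at roll index 9: rolls=5,2 (sum=7), consumes 2 rolls
Frame 10 starts at roll index 11: 3 remaining rolls

Answer: 0 1 2 3 4 5 6 8 9 11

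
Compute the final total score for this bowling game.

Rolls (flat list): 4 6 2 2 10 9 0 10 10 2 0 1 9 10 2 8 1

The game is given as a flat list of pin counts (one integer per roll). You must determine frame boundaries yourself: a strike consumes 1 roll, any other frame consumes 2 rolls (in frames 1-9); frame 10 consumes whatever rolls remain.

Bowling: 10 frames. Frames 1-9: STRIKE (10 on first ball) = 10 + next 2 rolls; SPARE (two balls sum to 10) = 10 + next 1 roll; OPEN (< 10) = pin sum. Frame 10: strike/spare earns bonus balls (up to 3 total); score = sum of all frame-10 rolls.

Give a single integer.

Frame 1: SPARE (4+6=10). 10 + next roll (2) = 12. Cumulative: 12
Frame 2: OPEN (2+2=4). Cumulative: 16
Frame 3: STRIKE. 10 + next two rolls (9+0) = 19. Cumulative: 35
Frame 4: OPEN (9+0=9). Cumulative: 44
Frame 5: STRIKE. 10 + next two rolls (10+2) = 22. Cumulative: 66
Frame 6: STRIKE. 10 + next two rolls (2+0) = 12. Cumulative: 78
Frame 7: OPEN (2+0=2). Cumulative: 80
Frame 8: SPARE (1+9=10). 10 + next roll (10) = 20. Cumulative: 100
Frame 9: STRIKE. 10 + next two rolls (2+8) = 20. Cumulative: 120
Frame 10: SPARE. Sum of all frame-10 rolls (2+8+1) = 11. Cumulative: 131

Answer: 131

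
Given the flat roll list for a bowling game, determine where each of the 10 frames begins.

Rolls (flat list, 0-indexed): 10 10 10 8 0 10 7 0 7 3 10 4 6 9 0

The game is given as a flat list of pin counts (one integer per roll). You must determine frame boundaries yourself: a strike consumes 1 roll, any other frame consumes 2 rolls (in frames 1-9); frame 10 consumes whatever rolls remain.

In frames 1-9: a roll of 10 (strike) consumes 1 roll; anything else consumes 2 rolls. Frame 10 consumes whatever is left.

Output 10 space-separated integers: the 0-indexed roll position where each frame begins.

Answer: 0 1 2 3 5 6 8 10 11 13

Derivation:
Frame 1 starts at roll index 0: roll=10 (strike), consumes 1 roll
Frame 2 starts at roll index 1: roll=10 (strike), consumes 1 roll
Frame 3 starts at roll index 2: roll=10 (strike), consumes 1 roll
Frame 4 starts at roll index 3: rolls=8,0 (sum=8), consumes 2 rolls
Frame 5 starts at roll index 5: roll=10 (strike), consumes 1 roll
Frame 6 starts at roll index 6: rolls=7,0 (sum=7), consumes 2 rolls
Frame 7 starts at roll index 8: rolls=7,3 (sum=10), consumes 2 rolls
Frame 8 starts at roll index 10: roll=10 (strike), consumes 1 roll
Frame 9 starts at roll index 11: rolls=4,6 (sum=10), consumes 2 rolls
Frame 10 starts at roll index 13: 2 remaining rolls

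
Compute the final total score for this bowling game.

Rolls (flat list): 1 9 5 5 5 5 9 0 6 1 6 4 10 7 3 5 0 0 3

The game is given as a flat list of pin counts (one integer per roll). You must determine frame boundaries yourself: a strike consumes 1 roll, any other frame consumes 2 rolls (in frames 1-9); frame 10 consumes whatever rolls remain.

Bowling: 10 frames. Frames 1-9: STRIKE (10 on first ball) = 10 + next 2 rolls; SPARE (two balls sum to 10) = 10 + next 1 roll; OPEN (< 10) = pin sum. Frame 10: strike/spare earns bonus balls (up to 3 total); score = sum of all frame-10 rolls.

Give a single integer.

Answer: 128

Derivation:
Frame 1: SPARE (1+9=10). 10 + next roll (5) = 15. Cumulative: 15
Frame 2: SPARE (5+5=10). 10 + next roll (5) = 15. Cumulative: 30
Frame 3: SPARE (5+5=10). 10 + next roll (9) = 19. Cumulative: 49
Frame 4: OPEN (9+0=9). Cumulative: 58
Frame 5: OPEN (6+1=7). Cumulative: 65
Frame 6: SPARE (6+4=10). 10 + next roll (10) = 20. Cumulative: 85
Frame 7: STRIKE. 10 + next two rolls (7+3) = 20. Cumulative: 105
Frame 8: SPARE (7+3=10). 10 + next roll (5) = 15. Cumulative: 120
Frame 9: OPEN (5+0=5). Cumulative: 125
Frame 10: OPEN. Sum of all frame-10 rolls (0+3) = 3. Cumulative: 128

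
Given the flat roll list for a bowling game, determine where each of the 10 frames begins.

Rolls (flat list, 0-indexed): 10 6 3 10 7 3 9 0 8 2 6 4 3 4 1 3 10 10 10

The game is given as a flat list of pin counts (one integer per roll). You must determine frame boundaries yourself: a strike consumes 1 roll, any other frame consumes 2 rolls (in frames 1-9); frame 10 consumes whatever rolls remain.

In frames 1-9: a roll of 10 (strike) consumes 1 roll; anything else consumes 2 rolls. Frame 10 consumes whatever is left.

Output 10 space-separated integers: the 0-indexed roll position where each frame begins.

Frame 1 starts at roll index 0: roll=10 (strike), consumes 1 roll
Frame 2 starts at roll index 1: rolls=6,3 (sum=9), consumes 2 rolls
Frame 3 starts at roll index 3: roll=10 (strike), consumes 1 roll
Frame 4 starts at roll index 4: rolls=7,3 (sum=10), consumes 2 rolls
Frame 5 starts at roll index 6: rolls=9,0 (sum=9), consumes 2 rolls
Frame 6 starts at roll index 8: rolls=8,2 (sum=10), consumes 2 rolls
Frame 7 starts at roll index 10: rolls=6,4 (sum=10), consumes 2 rolls
Frame 8 starts at roll index 12: rolls=3,4 (sum=7), consumes 2 rolls
Frame 9 starts at roll index 14: rolls=1,3 (sum=4), consumes 2 rolls
Frame 10 starts at roll index 16: 3 remaining rolls

Answer: 0 1 3 4 6 8 10 12 14 16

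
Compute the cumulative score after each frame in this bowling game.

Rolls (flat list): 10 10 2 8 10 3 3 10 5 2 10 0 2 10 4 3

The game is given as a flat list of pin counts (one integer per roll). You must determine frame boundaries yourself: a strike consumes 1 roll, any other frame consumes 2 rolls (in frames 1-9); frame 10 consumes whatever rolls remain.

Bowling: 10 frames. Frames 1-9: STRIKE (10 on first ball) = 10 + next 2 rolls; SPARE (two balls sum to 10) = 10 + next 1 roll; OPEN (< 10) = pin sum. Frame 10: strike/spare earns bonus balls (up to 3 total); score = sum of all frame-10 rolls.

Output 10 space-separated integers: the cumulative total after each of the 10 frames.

Frame 1: STRIKE. 10 + next two rolls (10+2) = 22. Cumulative: 22
Frame 2: STRIKE. 10 + next two rolls (2+8) = 20. Cumulative: 42
Frame 3: SPARE (2+8=10). 10 + next roll (10) = 20. Cumulative: 62
Frame 4: STRIKE. 10 + next two rolls (3+3) = 16. Cumulative: 78
Frame 5: OPEN (3+3=6). Cumulative: 84
Frame 6: STRIKE. 10 + next two rolls (5+2) = 17. Cumulative: 101
Frame 7: OPEN (5+2=7). Cumulative: 108
Frame 8: STRIKE. 10 + next two rolls (0+2) = 12. Cumulative: 120
Frame 9: OPEN (0+2=2). Cumulative: 122
Frame 10: STRIKE. Sum of all frame-10 rolls (10+4+3) = 17. Cumulative: 139

Answer: 22 42 62 78 84 101 108 120 122 139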